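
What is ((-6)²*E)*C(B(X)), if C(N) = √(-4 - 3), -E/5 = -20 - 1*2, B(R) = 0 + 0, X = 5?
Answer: 3960*I*√7 ≈ 10477.0*I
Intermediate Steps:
B(R) = 0
E = 110 (E = -5*(-20 - 1*2) = -5*(-20 - 2) = -5*(-22) = 110)
C(N) = I*√7 (C(N) = √(-7) = I*√7)
((-6)²*E)*C(B(X)) = ((-6)²*110)*(I*√7) = (36*110)*(I*√7) = 3960*(I*√7) = 3960*I*√7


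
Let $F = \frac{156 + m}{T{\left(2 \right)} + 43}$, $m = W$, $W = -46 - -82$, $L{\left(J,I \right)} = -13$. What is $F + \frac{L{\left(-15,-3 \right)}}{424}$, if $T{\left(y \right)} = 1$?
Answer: $\frac{20209}{4664} \approx 4.333$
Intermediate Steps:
$W = 36$ ($W = -46 + 82 = 36$)
$m = 36$
$F = \frac{48}{11}$ ($F = \frac{156 + 36}{1 + 43} = \frac{192}{44} = 192 \cdot \frac{1}{44} = \frac{48}{11} \approx 4.3636$)
$F + \frac{L{\left(-15,-3 \right)}}{424} = \frac{48}{11} - \frac{13}{424} = \frac{20209}{4664}$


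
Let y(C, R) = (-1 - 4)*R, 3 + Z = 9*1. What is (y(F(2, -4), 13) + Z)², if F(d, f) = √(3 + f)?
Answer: 3481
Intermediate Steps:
Z = 6 (Z = -3 + 9*1 = -3 + 9 = 6)
y(C, R) = -5*R
(y(F(2, -4), 13) + Z)² = (-5*13 + 6)² = (-65 + 6)² = (-59)² = 3481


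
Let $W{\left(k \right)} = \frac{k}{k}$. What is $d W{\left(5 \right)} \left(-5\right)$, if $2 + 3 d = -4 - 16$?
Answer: $\frac{110}{3} \approx 36.667$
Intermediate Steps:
$d = - \frac{22}{3}$ ($d = - \frac{2}{3} + \frac{-4 - 16}{3} = - \frac{2}{3} + \frac{1}{3} \left(-20\right) = - \frac{2}{3} - \frac{20}{3} = - \frac{22}{3} \approx -7.3333$)
$W{\left(k \right)} = 1$
$d W{\left(5 \right)} \left(-5\right) = \left(- \frac{22}{3}\right) 1 \left(-5\right) = \left(- \frac{22}{3}\right) \left(-5\right) = \frac{110}{3}$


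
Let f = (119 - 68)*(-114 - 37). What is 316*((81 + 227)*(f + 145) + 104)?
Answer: -735377504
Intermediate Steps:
f = -7701 (f = 51*(-151) = -7701)
316*((81 + 227)*(f + 145) + 104) = 316*((81 + 227)*(-7701 + 145) + 104) = 316*(308*(-7556) + 104) = 316*(-2327248 + 104) = 316*(-2327144) = -735377504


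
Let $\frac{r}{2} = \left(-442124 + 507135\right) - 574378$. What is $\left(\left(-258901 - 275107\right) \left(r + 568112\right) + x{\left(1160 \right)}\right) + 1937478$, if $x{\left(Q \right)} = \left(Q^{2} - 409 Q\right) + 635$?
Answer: $240638562249$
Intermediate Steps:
$r = -1018734$ ($r = 2 \left(\left(-442124 + 507135\right) - 574378\right) = 2 \left(65011 - 574378\right) = 2 \left(-509367\right) = -1018734$)
$x{\left(Q \right)} = 635 + Q^{2} - 409 Q$
$\left(\left(-258901 - 275107\right) \left(r + 568112\right) + x{\left(1160 \right)}\right) + 1937478 = \left(\left(-258901 - 275107\right) \left(-1018734 + 568112\right) + \left(635 + 1160^{2} - 474440\right)\right) + 1937478 = \left(\left(-534008\right) \left(-450622\right) + \left(635 + 1345600 - 474440\right)\right) + 1937478 = \left(240635752976 + 871795\right) + 1937478 = 240636624771 + 1937478 = 240638562249$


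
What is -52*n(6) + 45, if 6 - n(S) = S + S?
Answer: 357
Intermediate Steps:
n(S) = 6 - 2*S (n(S) = 6 - (S + S) = 6 - 2*S)
-52*n(6) + 45 = -52*(6 - 2*6) + 45 = -52*(6 - 12) + 45 = -52*(-6) + 45 = 312 + 45 = 357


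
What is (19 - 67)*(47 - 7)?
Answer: -1920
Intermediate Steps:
(19 - 67)*(47 - 7) = -48*40 = -1920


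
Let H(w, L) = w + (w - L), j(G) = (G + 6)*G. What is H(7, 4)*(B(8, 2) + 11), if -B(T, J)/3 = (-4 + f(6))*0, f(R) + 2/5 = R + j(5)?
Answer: 110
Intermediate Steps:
j(G) = G*(6 + G) (j(G) = (6 + G)*G = G*(6 + G))
f(R) = 273/5 + R (f(R) = -⅖ + (R + 5*(6 + 5)) = -⅖ + (R + 5*11) = -⅖ + (R + 55) = -⅖ + (55 + R) = 273/5 + R)
H(w, L) = -L + 2*w
B(T, J) = 0 (B(T, J) = -3*(-4 + (273/5 + 6))*0 = -3*(-4 + 303/5)*0 = -849*0/5 = -3*0 = 0)
H(7, 4)*(B(8, 2) + 11) = (-1*4 + 2*7)*(0 + 11) = (-4 + 14)*11 = 10*11 = 110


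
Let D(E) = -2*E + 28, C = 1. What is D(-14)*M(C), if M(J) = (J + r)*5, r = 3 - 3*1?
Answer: 280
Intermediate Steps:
r = 0 (r = 3 - 3 = 0)
D(E) = 28 - 2*E
M(J) = 5*J (M(J) = (J + 0)*5 = J*5 = 5*J)
D(-14)*M(C) = (28 - 2*(-14))*(5*1) = (28 + 28)*5 = 56*5 = 280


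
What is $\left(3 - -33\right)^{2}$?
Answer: $1296$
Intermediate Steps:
$\left(3 - -33\right)^{2} = \left(3 + 33\right)^{2} = 36^{2} = 1296$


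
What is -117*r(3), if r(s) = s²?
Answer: -1053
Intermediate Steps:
-117*r(3) = -117*3² = -117*9 = -1053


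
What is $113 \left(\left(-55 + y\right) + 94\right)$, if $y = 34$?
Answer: $8249$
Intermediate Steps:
$113 \left(\left(-55 + y\right) + 94\right) = 113 \left(\left(-55 + 34\right) + 94\right) = 113 \left(-21 + 94\right) = 113 \cdot 73 = 8249$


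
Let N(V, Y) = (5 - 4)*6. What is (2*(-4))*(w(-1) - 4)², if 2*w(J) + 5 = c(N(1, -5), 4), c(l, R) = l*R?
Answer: -242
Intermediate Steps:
N(V, Y) = 6 (N(V, Y) = 1*6 = 6)
c(l, R) = R*l
w(J) = 19/2 (w(J) = -5/2 + (4*6)/2 = -5/2 + (½)*24 = -5/2 + 12 = 19/2)
(2*(-4))*(w(-1) - 4)² = (2*(-4))*(19/2 - 4)² = -8*(11/2)² = -8*121/4 = -242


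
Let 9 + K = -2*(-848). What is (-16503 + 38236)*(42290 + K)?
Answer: 955752141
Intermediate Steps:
K = 1687 (K = -9 - 2*(-848) = -9 + 1696 = 1687)
(-16503 + 38236)*(42290 + K) = (-16503 + 38236)*(42290 + 1687) = 21733*43977 = 955752141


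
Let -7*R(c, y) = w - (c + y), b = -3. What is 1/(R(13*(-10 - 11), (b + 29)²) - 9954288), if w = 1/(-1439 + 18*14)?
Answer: -8309/82709700630 ≈ -1.0046e-7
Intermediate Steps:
w = -1/1187 (w = 1/(-1439 + 252) = 1/(-1187) = -1/1187 ≈ -0.00084246)
R(c, y) = 1/8309 + c/7 + y/7 (R(c, y) = -(-1/1187 - (c + y))/7 = -(-1/1187 + (-c - y))/7 = -(-1/1187 - c - y)/7 = 1/8309 + c/7 + y/7)
1/(R(13*(-10 - 11), (b + 29)²) - 9954288) = 1/((1/8309 + (13*(-10 - 11))/7 + (-3 + 29)²/7) - 9954288) = 1/((1/8309 + (13*(-21))/7 + (⅐)*26²) - 9954288) = 1/((1/8309 + (⅐)*(-273) + (⅐)*676) - 9954288) = 1/((1/8309 - 39 + 676/7) - 9954288) = 1/(478362/8309 - 9954288) = 1/(-82709700630/8309) = -8309/82709700630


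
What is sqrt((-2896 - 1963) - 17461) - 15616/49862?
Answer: -7808/24931 + 12*I*sqrt(155) ≈ -0.31318 + 149.4*I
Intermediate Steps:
sqrt((-2896 - 1963) - 17461) - 15616/49862 = sqrt(-4859 - 17461) - 15616*1/49862 = sqrt(-22320) - 7808/24931 = 12*I*sqrt(155) - 7808/24931 = -7808/24931 + 12*I*sqrt(155)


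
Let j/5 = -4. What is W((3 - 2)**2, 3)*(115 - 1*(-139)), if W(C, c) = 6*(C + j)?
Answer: -28956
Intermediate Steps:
j = -20 (j = 5*(-4) = -20)
W(C, c) = -120 + 6*C (W(C, c) = 6*(C - 20) = 6*(-20 + C) = -120 + 6*C)
W((3 - 2)**2, 3)*(115 - 1*(-139)) = (-120 + 6*(3 - 2)**2)*(115 - 1*(-139)) = (-120 + 6*1**2)*(115 + 139) = (-120 + 6*1)*254 = (-120 + 6)*254 = -114*254 = -28956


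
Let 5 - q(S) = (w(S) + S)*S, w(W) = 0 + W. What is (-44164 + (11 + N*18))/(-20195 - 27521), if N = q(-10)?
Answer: 47663/47716 ≈ 0.99889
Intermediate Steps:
w(W) = W
q(S) = 5 - 2*S² (q(S) = 5 - (S + S)*S = 5 - 2*S*S = 5 - 2*S²)
N = -195 (N = 5 - 2*(-10)² = 5 - 2*100 = 5 - 200 = -195)
(-44164 + (11 + N*18))/(-20195 - 27521) = (-44164 + (11 - 195*18))/(-20195 - 27521) = (-44164 + (11 - 3510))/(-47716) = (-44164 - 3499)*(-1/47716) = -47663*(-1/47716) = 47663/47716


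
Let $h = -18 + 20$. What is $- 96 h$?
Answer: $-192$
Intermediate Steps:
$h = 2$
$- 96 h = \left(-96\right) 2 = -192$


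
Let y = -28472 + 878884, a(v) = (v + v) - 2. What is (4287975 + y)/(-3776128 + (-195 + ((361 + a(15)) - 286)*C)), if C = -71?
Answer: -5138387/3783636 ≈ -1.3581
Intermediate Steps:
a(v) = -2 + 2*v (a(v) = 2*v - 2 = -2 + 2*v)
y = 850412
(4287975 + y)/(-3776128 + (-195 + ((361 + a(15)) - 286)*C)) = (4287975 + 850412)/(-3776128 + (-195 + ((361 + (-2 + 2*15)) - 286)*(-71))) = 5138387/(-3776128 + (-195 + ((361 + (-2 + 30)) - 286)*(-71))) = 5138387/(-3776128 + (-195 + ((361 + 28) - 286)*(-71))) = 5138387/(-3776128 + (-195 + (389 - 286)*(-71))) = 5138387/(-3776128 + (-195 + 103*(-71))) = 5138387/(-3776128 + (-195 - 7313)) = 5138387/(-3776128 - 7508) = 5138387/(-3783636) = 5138387*(-1/3783636) = -5138387/3783636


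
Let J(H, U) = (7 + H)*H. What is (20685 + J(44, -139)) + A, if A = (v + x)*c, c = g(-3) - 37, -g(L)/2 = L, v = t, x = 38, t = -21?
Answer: 22402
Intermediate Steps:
v = -21
g(L) = -2*L
c = -31 (c = -2*(-3) - 37 = 6 - 37 = -31)
A = -527 (A = (-21 + 38)*(-31) = 17*(-31) = -527)
J(H, U) = H*(7 + H)
(20685 + J(44, -139)) + A = (20685 + 44*(7 + 44)) - 527 = (20685 + 44*51) - 527 = (20685 + 2244) - 527 = 22929 - 527 = 22402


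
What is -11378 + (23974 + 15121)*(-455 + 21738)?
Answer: 832047507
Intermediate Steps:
-11378 + (23974 + 15121)*(-455 + 21738) = -11378 + 39095*21283 = -11378 + 832058885 = 832047507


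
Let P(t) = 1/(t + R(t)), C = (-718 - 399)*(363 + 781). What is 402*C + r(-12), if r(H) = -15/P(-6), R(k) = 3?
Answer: -513694851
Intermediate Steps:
C = -1277848 (C = -1117*1144 = -1277848)
P(t) = 1/(3 + t) (P(t) = 1/(t + 3) = 1/(3 + t))
r(H) = 45 (r(H) = -15/(1/(3 - 6)) = -15/(1/(-3)) = -15/(-⅓) = -15*(-3) = 45)
402*C + r(-12) = 402*(-1277848) + 45 = -513694896 + 45 = -513694851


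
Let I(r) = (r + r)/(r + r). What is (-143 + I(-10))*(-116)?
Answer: 16472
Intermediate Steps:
I(r) = 1 (I(r) = (2*r)/((2*r)) = (2*r)*(1/(2*r)) = 1)
(-143 + I(-10))*(-116) = (-143 + 1)*(-116) = -142*(-116) = 16472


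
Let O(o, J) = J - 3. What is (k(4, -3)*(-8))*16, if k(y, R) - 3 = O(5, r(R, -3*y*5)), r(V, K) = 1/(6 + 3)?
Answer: -128/9 ≈ -14.222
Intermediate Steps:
r(V, K) = ⅑ (r(V, K) = 1/9 = ⅑)
O(o, J) = -3 + J
k(y, R) = ⅑ (k(y, R) = 3 + (-3 + ⅑) = 3 - 26/9 = ⅑)
(k(4, -3)*(-8))*16 = ((⅑)*(-8))*16 = -8/9*16 = -128/9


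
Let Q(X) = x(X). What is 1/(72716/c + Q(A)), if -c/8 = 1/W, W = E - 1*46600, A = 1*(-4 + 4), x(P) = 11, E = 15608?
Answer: 1/281701795 ≈ 3.5499e-9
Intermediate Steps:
A = 0 (A = 1*0 = 0)
Q(X) = 11
W = -30992 (W = 15608 - 1*46600 = 15608 - 46600 = -30992)
c = 1/3874 (c = -8/(-30992) = -8*(-1/30992) = 1/3874 ≈ 0.00025813)
1/(72716/c + Q(A)) = 1/(72716/(1/3874) + 11) = 1/(72716*3874 + 11) = 1/(281701784 + 11) = 1/281701795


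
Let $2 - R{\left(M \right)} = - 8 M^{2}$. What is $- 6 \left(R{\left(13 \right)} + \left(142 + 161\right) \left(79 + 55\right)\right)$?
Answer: $-251736$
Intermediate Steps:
$R{\left(M \right)} = 2 + 8 M^{2}$ ($R{\left(M \right)} = 2 - - 8 M^{2} = 2 + 8 M^{2}$)
$- 6 \left(R{\left(13 \right)} + \left(142 + 161\right) \left(79 + 55\right)\right) = - 6 \left(\left(2 + 8 \cdot 13^{2}\right) + \left(142 + 161\right) \left(79 + 55\right)\right) = - 6 \left(\left(2 + 8 \cdot 169\right) + 303 \cdot 134\right) = - 6 \left(\left(2 + 1352\right) + 40602\right) = - 6 \left(1354 + 40602\right) = \left(-6\right) 41956 = -251736$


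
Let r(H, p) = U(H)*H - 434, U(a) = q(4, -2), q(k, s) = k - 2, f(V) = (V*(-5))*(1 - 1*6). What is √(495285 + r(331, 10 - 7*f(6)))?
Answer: 3*√55057 ≈ 703.93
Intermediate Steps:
f(V) = 25*V (f(V) = (-5*V)*(1 - 6) = -5*V*(-5) = 25*V)
q(k, s) = -2 + k
U(a) = 2 (U(a) = -2 + 4 = 2)
r(H, p) = -434 + 2*H (r(H, p) = 2*H - 434 = -434 + 2*H)
√(495285 + r(331, 10 - 7*f(6))) = √(495285 + (-434 + 2*331)) = √(495285 + (-434 + 662)) = √(495285 + 228) = √495513 = 3*√55057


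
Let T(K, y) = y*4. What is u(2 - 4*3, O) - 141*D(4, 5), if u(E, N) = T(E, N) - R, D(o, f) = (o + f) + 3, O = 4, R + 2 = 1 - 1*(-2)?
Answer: -1677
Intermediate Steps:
R = 1 (R = -2 + (1 - 1*(-2)) = -2 + (1 + 2) = -2 + 3 = 1)
T(K, y) = 4*y
D(o, f) = 3 + f + o (D(o, f) = (f + o) + 3 = 3 + f + o)
u(E, N) = -1 + 4*N (u(E, N) = 4*N - 1*1 = 4*N - 1 = -1 + 4*N)
u(2 - 4*3, O) - 141*D(4, 5) = (-1 + 4*4) - 141*(3 + 5 + 4) = (-1 + 16) - 141*12 = 15 - 1692 = -1677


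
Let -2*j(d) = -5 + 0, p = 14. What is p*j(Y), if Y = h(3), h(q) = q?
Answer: 35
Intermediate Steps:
Y = 3
j(d) = 5/2 (j(d) = -(-5 + 0)/2 = -½*(-5) = 5/2)
p*j(Y) = 14*(5/2) = 35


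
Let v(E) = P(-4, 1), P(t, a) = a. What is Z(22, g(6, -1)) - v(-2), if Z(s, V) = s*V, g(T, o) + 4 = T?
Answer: 43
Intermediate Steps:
g(T, o) = -4 + T
v(E) = 1
Z(s, V) = V*s
Z(22, g(6, -1)) - v(-2) = (-4 + 6)*22 - 1*1 = 2*22 - 1 = 44 - 1 = 43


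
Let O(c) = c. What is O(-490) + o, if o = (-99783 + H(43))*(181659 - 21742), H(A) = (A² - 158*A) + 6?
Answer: -16746828564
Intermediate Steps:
H(A) = 6 + A² - 158*A
o = -16746828074 (o = (-99783 + (6 + 43² - 158*43))*(181659 - 21742) = (-99783 + (6 + 1849 - 6794))*159917 = (-99783 - 4939)*159917 = -104722*159917 = -16746828074)
O(-490) + o = -490 - 16746828074 = -16746828564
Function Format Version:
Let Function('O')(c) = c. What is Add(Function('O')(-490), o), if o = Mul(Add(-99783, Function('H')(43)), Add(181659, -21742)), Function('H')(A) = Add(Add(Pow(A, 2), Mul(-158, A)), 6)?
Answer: -16746828564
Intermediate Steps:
Function('H')(A) = Add(6, Pow(A, 2), Mul(-158, A))
o = -16746828074 (o = Mul(Add(-99783, Add(6, Pow(43, 2), Mul(-158, 43))), Add(181659, -21742)) = Mul(Add(-99783, Add(6, 1849, -6794)), 159917) = Mul(Add(-99783, -4939), 159917) = Mul(-104722, 159917) = -16746828074)
Add(Function('O')(-490), o) = Add(-490, -16746828074) = -16746828564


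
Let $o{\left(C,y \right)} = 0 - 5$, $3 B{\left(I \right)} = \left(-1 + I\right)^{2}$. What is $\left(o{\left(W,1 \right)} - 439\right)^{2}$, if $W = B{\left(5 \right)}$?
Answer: $197136$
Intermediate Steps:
$B{\left(I \right)} = \frac{\left(-1 + I\right)^{2}}{3}$
$W = \frac{16}{3}$ ($W = \frac{\left(-1 + 5\right)^{2}}{3} = \frac{4^{2}}{3} = \frac{1}{3} \cdot 16 = \frac{16}{3} \approx 5.3333$)
$o{\left(C,y \right)} = -5$ ($o{\left(C,y \right)} = 0 - 5 = -5$)
$\left(o{\left(W,1 \right)} - 439\right)^{2} = \left(-5 - 439\right)^{2} = \left(-444\right)^{2} = 197136$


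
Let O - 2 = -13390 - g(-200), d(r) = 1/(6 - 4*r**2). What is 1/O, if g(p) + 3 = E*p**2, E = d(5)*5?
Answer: -47/529095 ≈ -8.8831e-5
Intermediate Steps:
E = -5/94 (E = -1/(-6 + 4*5**2)*5 = -1/(-6 + 4*25)*5 = -1/(-6 + 100)*5 = -1/94*5 = -5/94 ≈ -0.053191)
g(p) = -3 - 5*p**2/94
O = -529095/47 (O = 2 + (-13390 - (-3 - 5/94*(-200)**2)) = 2 + (-13390 - (-3 - 5/94*40000)) = 2 + (-13390 - (-3 - 100000/47)) = 2 + (-13390 - 1*(-100141/47)) = 2 + (-13390 + 100141/47) = 2 - 529189/47 = -529095/47 ≈ -11257.)
1/O = 1/(-529095/47) = -47/529095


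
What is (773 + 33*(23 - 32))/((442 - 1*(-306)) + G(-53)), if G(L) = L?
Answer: 476/695 ≈ 0.68489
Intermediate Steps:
(773 + 33*(23 - 32))/((442 - 1*(-306)) + G(-53)) = (773 + 33*(23 - 32))/((442 - 1*(-306)) - 53) = (773 + 33*(-9))/((442 + 306) - 53) = (773 - 297)/(748 - 53) = 476/695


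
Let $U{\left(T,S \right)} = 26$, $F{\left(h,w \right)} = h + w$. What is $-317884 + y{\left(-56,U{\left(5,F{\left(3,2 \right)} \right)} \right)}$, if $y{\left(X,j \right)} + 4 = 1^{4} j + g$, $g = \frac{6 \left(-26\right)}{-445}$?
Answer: $- \frac{141448434}{445} \approx -3.1786 \cdot 10^{5}$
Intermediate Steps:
$g = \frac{156}{445}$ ($g = \left(-156\right) \left(- \frac{1}{445}\right) = \frac{156}{445} \approx 0.35056$)
$y{\left(X,j \right)} = - \frac{1624}{445} + j$ ($y{\left(X,j \right)} = -4 + \left(1^{4} j + \frac{156}{445}\right) = -4 + \left(1 j + \frac{156}{445}\right) = -4 + \left(j + \frac{156}{445}\right) = -4 + \left(\frac{156}{445} + j\right) = - \frac{1624}{445} + j$)
$-317884 + y{\left(-56,U{\left(5,F{\left(3,2 \right)} \right)} \right)} = -317884 + \left(- \frac{1624}{445} + 26\right) = -317884 + \frac{9946}{445} = - \frac{141448434}{445}$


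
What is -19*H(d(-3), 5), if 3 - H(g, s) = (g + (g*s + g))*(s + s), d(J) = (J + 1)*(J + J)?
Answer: 15903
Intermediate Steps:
d(J) = 2*J*(1 + J) (d(J) = (1 + J)*(2*J) = 2*J*(1 + J))
H(g, s) = 3 - 2*s*(2*g + g*s) (H(g, s) = 3 - (g + (g*s + g))*(s + s) = 3 - (g + (g + g*s))*2*s = 3 - (2*g + g*s)*2*s = 3 - 2*s*(2*g + g*s))
-19*H(d(-3), 5) = -19*(3 - 4*2*(-3)*(1 - 3)*5 - 2*2*(-3)*(1 - 3)*5²) = -19*(3 - 4*2*(-3)*(-2)*5 - 2*2*(-3)*(-2)*25) = -19*(3 - 4*12*5 - 2*12*25) = -19*(3 - 240 - 600) = -19*(-837) = 15903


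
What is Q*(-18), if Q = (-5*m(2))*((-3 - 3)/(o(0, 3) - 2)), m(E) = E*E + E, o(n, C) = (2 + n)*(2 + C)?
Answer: -405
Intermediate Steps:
o(n, C) = (2 + C)*(2 + n)
m(E) = E + E**2 (m(E) = E**2 + E = E + E**2)
Q = 45/2 (Q = (-10*(1 + 2))*((-3 - 3)/((4 + 2*3 + 2*0 + 3*0) - 2)) = (-10*3)*(-6/((4 + 6 + 0 + 0) - 2)) = (-5*6)*(-6/(10 - 2)) = -(-180)/8 = -30*(-3/4) = 45/2 ≈ 22.500)
Q*(-18) = (45/2)*(-18) = -405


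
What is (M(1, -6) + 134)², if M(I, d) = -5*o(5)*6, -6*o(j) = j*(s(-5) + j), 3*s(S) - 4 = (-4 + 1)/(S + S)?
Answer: 3129361/36 ≈ 86927.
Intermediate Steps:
s(S) = 4/3 - 1/(2*S) (s(S) = 4/3 + ((-4 + 1)/(S + S))/3 = 4/3 + (-3*1/(2*S))/3 = 4/3 + (-3/(2*S))/3 = 4/3 - 1/(2*S))
o(j) = -j*(43/30 + j)/6 (o(j) = -j*((⅙)*(-3 + 8*(-5))/(-5) + j)/6 = -j*((⅙)*(-⅕)*(-3 - 40) + j)/6 = -j*((⅙)*(-⅕)*(-43) + j)/6 = -j*(43/30 + j)/6)
M(I, d) = 965/6 (M(I, d) = -(-1)*5*(43 + 30*5)/36*6 = -(-1)*5*(43 + 150)/36*6 = -(-1)*5*193/36*6 = -5*(-193/36)*6 = (965/36)*6 = 965/6)
(M(1, -6) + 134)² = (965/6 + 134)² = (1769/6)² = 3129361/36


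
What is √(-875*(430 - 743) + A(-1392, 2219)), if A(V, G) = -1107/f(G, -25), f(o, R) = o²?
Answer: 2*√337137454442/2219 ≈ 523.33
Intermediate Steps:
A(V, G) = -1107/G²
√(-875*(430 - 743) + A(-1392, 2219)) = √(-875*(430 - 743) - 1107/2219²) = √(-875*(-313) - 1107*1/4923961) = √(273875 - 1107/4923961) = √(1348549817768/4923961) = 2*√337137454442/2219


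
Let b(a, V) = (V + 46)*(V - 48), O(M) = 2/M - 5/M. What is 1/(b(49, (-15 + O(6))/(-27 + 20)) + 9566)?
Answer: 196/1442261 ≈ 0.00013590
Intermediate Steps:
O(M) = -3/M
b(a, V) = (-48 + V)*(46 + V) (b(a, V) = (46 + V)*(-48 + V) = (-48 + V)*(46 + V))
1/(b(49, (-15 + O(6))/(-27 + 20)) + 9566) = 1/((-2208 + ((-15 - 3/6)/(-27 + 20))² - 2*(-15 - 3/6)/(-27 + 20)) + 9566) = 1/((-2208 + ((-15 - 3*⅙)/(-7))² - 2*(-15 - 3*⅙)/(-7)) + 9566) = 1/((-2208 + ((-15 - ½)*(-⅐))² - 2*(-15 - ½)*(-1)/7) + 9566) = 1/((-2208 + (-31/2*(-⅐))² - (-31)*(-1)/7) + 9566) = 1/((-2208 + (31/14)² - 2*31/14) + 9566) = 1/((-2208 + 961/196 - 31/7) + 9566) = 1/(-432675/196 + 9566) = 1/(1442261/196) = 196/1442261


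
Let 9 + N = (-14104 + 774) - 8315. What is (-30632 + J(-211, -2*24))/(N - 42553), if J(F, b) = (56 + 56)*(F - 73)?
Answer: 62440/64207 ≈ 0.97248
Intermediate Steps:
N = -21654 (N = -9 + ((-14104 + 774) - 8315) = -9 + (-13330 - 8315) = -9 - 21645 = -21654)
J(F, b) = -8176 + 112*F (J(F, b) = 112*(-73 + F) = -8176 + 112*F)
(-30632 + J(-211, -2*24))/(N - 42553) = (-30632 + (-8176 + 112*(-211)))/(-21654 - 42553) = (-30632 + (-8176 - 23632))/(-64207) = (-30632 - 31808)*(-1/64207) = -62440*(-1/64207) = 62440/64207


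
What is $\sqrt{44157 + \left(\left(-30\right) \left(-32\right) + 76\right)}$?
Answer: $\sqrt{45193} \approx 212.59$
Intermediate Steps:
$\sqrt{44157 + \left(\left(-30\right) \left(-32\right) + 76\right)} = \sqrt{44157 + \left(960 + 76\right)} = \sqrt{44157 + 1036} = \sqrt{45193}$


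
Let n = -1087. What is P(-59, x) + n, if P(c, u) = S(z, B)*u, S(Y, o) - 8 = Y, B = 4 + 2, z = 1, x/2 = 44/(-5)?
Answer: -6227/5 ≈ -1245.4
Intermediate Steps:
x = -88/5 (x = 2*(44/(-5)) = 2*(44*(-⅕)) = 2*(-44/5) = -88/5 ≈ -17.600)
B = 6
S(Y, o) = 8 + Y
P(c, u) = 9*u (P(c, u) = (8 + 1)*u = 9*u)
P(-59, x) + n = 9*(-88/5) - 1087 = -792/5 - 1087 = -6227/5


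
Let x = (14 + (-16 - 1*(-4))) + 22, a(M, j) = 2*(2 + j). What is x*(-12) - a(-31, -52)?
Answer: -188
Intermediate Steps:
a(M, j) = 4 + 2*j
x = 24 (x = (14 + (-16 + 4)) + 22 = (14 - 12) + 22 = 2 + 22 = 24)
x*(-12) - a(-31, -52) = 24*(-12) - (4 + 2*(-52)) = -288 - (4 - 104) = -288 - 1*(-100) = -288 + 100 = -188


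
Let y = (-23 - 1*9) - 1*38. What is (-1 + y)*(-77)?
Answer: 5467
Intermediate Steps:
y = -70 (y = (-23 - 9) - 38 = -32 - 38 = -70)
(-1 + y)*(-77) = (-1 - 70)*(-77) = -71*(-77) = 5467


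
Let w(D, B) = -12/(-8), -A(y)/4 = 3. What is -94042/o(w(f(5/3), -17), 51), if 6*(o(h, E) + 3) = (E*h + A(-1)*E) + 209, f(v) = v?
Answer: 86808/53 ≈ 1637.9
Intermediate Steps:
A(y) = -12 (A(y) = -4*3 = -12)
w(D, B) = 3/2 (w(D, B) = -12*(-⅛) = 3/2)
o(h, E) = 191/6 - 2*E + E*h/6 (o(h, E) = -3 + ((E*h - 12*E) + 209)/6 = -3 + ((-12*E + E*h) + 209)/6 = -3 + (209 - 12*E + E*h)/6 = -3 + (209/6 - 2*E + E*h/6) = 191/6 - 2*E + E*h/6)
-94042/o(w(f(5/3), -17), 51) = -94042/(191/6 - 2*51 + (⅙)*51*(3/2)) = -94042/(191/6 - 102 + 51/4) = -94042/(-689/12) = -94042*(-12/689) = 86808/53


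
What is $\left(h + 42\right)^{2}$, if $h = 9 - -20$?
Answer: $5041$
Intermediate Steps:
$h = 29$ ($h = 9 + 20 = 29$)
$\left(h + 42\right)^{2} = \left(29 + 42\right)^{2} = 71^{2} = 5041$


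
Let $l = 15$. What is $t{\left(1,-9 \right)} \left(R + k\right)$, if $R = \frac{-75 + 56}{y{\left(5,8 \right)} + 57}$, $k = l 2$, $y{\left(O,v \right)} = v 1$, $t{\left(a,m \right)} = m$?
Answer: $- \frac{17379}{65} \approx -267.37$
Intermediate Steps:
$y{\left(O,v \right)} = v$
$k = 30$ ($k = 15 \cdot 2 = 30$)
$R = - \frac{19}{65}$ ($R = \frac{-75 + 56}{8 + 57} = - \frac{19}{65} \approx -0.29231$)
$t{\left(1,-9 \right)} \left(R + k\right) = - 9 \left(- \frac{19}{65} + 30\right) = \left(-9\right) \frac{1931}{65} = - \frac{17379}{65}$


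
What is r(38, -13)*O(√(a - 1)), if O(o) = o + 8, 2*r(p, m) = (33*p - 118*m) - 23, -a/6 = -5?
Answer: 11060 + 2765*√29/2 ≈ 18505.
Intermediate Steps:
a = 30 (a = -6*(-5) = 30)
r(p, m) = -23/2 - 59*m + 33*p/2 (r(p, m) = ((33*p - 118*m) - 23)/2 = ((-118*m + 33*p) - 23)/2 = (-23 - 118*m + 33*p)/2 = -23/2 - 59*m + 33*p/2)
O(o) = 8 + o
r(38, -13)*O(√(a - 1)) = (-23/2 - 59*(-13) + (33/2)*38)*(8 + √(30 - 1)) = (-23/2 + 767 + 627)*(8 + √29) = 2765*(8 + √29)/2 = 11060 + 2765*√29/2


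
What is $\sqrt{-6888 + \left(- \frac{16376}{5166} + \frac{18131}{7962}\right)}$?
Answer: $\frac{i \sqrt{35971418522295746}}{2285094} \approx 82.999 i$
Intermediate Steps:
$\sqrt{-6888 + \left(- \frac{16376}{5166} + \frac{18131}{7962}\right)} = \sqrt{-6888 + \left(\left(-16376\right) \frac{1}{5166} + 18131 \cdot \frac{1}{7962}\right)} = \sqrt{-6888 + \left(- \frac{8188}{2583} + \frac{18131}{7962}\right)} = \sqrt{-6888 - \frac{6120161}{6855282}} = \sqrt{- \frac{47225302577}{6855282}} = \frac{i \sqrt{35971418522295746}}{2285094}$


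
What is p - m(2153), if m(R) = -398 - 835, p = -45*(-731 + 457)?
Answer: 13563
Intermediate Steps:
p = 12330 (p = -45*(-274) = 12330)
m(R) = -1233
p - m(2153) = 12330 - 1*(-1233) = 12330 + 1233 = 13563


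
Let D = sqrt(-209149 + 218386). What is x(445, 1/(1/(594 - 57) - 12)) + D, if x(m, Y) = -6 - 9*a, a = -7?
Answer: 57 + sqrt(9237) ≈ 153.11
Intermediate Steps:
x(m, Y) = 57 (x(m, Y) = -6 - 9*(-7) = -6 + 63 = 57)
D = sqrt(9237) ≈ 96.109
x(445, 1/(1/(594 - 57) - 12)) + D = 57 + sqrt(9237)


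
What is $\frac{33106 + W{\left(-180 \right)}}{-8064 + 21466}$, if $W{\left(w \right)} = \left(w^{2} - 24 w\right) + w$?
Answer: $\frac{34823}{6701} \approx 5.1967$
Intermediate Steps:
$W{\left(w \right)} = w^{2} - 23 w$
$\frac{33106 + W{\left(-180 \right)}}{-8064 + 21466} = \frac{33106 - 180 \left(-23 - 180\right)}{-8064 + 21466} = \frac{33106 - -36540}{13402} = \left(33106 + 36540\right) \frac{1}{13402} = 69646 \cdot \frac{1}{13402} = \frac{34823}{6701}$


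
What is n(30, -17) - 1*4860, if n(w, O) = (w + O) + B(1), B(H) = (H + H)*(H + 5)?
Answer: -4835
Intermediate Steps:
B(H) = 2*H*(5 + H) (B(H) = (2*H)*(5 + H) = 2*H*(5 + H))
n(w, O) = 12 + O + w (n(w, O) = (w + O) + 2*1*(5 + 1) = (O + w) + 2*1*6 = (O + w) + 12 = 12 + O + w)
n(30, -17) - 1*4860 = (12 - 17 + 30) - 1*4860 = 25 - 4860 = -4835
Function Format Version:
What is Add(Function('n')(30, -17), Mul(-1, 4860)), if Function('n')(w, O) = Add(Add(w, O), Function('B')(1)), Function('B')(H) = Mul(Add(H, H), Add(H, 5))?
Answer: -4835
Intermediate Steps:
Function('B')(H) = Mul(2, H, Add(5, H)) (Function('B')(H) = Mul(Mul(2, H), Add(5, H)) = Mul(2, H, Add(5, H)))
Function('n')(w, O) = Add(12, O, w) (Function('n')(w, O) = Add(Add(w, O), Mul(2, 1, Add(5, 1))) = Add(Add(O, w), Mul(2, 1, 6)) = Add(Add(O, w), 12) = Add(12, O, w))
Add(Function('n')(30, -17), Mul(-1, 4860)) = Add(Add(12, -17, 30), Mul(-1, 4860)) = Add(25, -4860) = -4835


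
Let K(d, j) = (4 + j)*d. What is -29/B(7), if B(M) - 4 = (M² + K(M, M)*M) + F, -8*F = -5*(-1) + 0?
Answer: -232/4731 ≈ -0.049038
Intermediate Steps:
F = -5/8 (F = -(-5*(-1) + 0)/8 = -(5 + 0)/8 = -⅛*5 = -5/8 ≈ -0.62500)
K(d, j) = d*(4 + j)
B(M) = 27/8 + M² + M²*(4 + M) (B(M) = 4 + ((M² + (M*(4 + M))*M) - 5/8) = 4 + ((M² + M²*(4 + M)) - 5/8) = 4 + (-5/8 + M² + M²*(4 + M)) = 27/8 + M² + M²*(4 + M))
-29/B(7) = -29/(27/8 + 7³ + 5*7²) = -29/(27/8 + 343 + 5*49) = -29/(27/8 + 343 + 245) = -29/4731/8 = -29*8/4731 = -232/4731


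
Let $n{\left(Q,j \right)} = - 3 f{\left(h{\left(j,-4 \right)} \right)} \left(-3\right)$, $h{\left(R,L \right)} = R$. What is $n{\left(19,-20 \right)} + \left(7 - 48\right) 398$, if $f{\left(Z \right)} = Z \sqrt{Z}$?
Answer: $-16318 - 360 i \sqrt{5} \approx -16318.0 - 804.98 i$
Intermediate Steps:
$f{\left(Z \right)} = Z^{\frac{3}{2}}$
$n{\left(Q,j \right)} = 9 j^{\frac{3}{2}}$ ($n{\left(Q,j \right)} = - 3 j^{\frac{3}{2}} \left(-3\right) = 9 j^{\frac{3}{2}}$)
$n{\left(19,-20 \right)} + \left(7 - 48\right) 398 = 9 \left(-20\right)^{\frac{3}{2}} + \left(7 - 48\right) 398 = 9 \left(- 40 i \sqrt{5}\right) + \left(7 - 48\right) 398 = - 360 i \sqrt{5} - 16318 = -16318 - 360 i \sqrt{5}$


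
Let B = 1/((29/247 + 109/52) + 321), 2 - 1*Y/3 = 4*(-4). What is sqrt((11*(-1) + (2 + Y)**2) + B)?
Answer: sqrt(318671697456105)/319335 ≈ 55.902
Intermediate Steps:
Y = 54 (Y = 6 - 12*(-4) = 6 - 3*(-16) = 6 + 48 = 54)
B = 988/319335 (B = 1/((29*(1/247) + 109*(1/52)) + 321) = 1/((29/247 + 109/52) + 321) = 1/(2187/988 + 321) = 1/(319335/988) = 988/319335 ≈ 0.0030939)
sqrt((11*(-1) + (2 + Y)**2) + B) = sqrt((11*(-1) + (2 + 54)**2) + 988/319335) = sqrt((-11 + 56**2) + 988/319335) = sqrt((-11 + 3136) + 988/319335) = sqrt(3125 + 988/319335) = sqrt(997922863/319335) = sqrt(318671697456105)/319335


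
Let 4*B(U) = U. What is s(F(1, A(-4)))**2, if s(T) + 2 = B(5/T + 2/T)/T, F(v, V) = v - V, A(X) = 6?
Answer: 37249/10000 ≈ 3.7249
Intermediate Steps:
B(U) = U/4
s(T) = -2 + 7/(4*T**2) (s(T) = -2 + ((5/T + 2/T)/4)/T = -2 + ((7/T)/4)/T = -2 + (7/(4*T))/T = -2 + 7/(4*T**2))
s(F(1, A(-4)))**2 = (-2 + 7/(4*(1 - 1*6)**2))**2 = (-2 + 7/(4*(1 - 6)**2))**2 = (-2 + (7/4)/(-5)**2)**2 = (-2 + (7/4)*(1/25))**2 = (-2 + 7/100)**2 = (-193/100)**2 = 37249/10000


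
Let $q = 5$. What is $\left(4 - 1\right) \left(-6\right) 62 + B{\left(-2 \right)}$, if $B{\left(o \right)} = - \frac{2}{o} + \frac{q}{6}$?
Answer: $- \frac{6685}{6} \approx -1114.2$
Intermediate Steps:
$B{\left(o \right)} = \frac{5}{6} - \frac{2}{o}$ ($B{\left(o \right)} = - \frac{2}{o} + \frac{5}{6} = \frac{5}{6} - \frac{2}{o}$)
$\left(4 - 1\right) \left(-6\right) 62 + B{\left(-2 \right)} = \left(4 - 1\right) \left(-6\right) 62 - \left(- \frac{5}{6} + \frac{2}{-2}\right) = 3 \left(-6\right) 62 + \left(\frac{5}{6} - -1\right) = \left(-18\right) 62 + \left(\frac{5}{6} + 1\right) = -1116 + \frac{11}{6} = - \frac{6685}{6}$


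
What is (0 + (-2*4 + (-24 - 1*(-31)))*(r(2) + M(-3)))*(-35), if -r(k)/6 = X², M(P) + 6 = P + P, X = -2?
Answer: -1260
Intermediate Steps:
M(P) = -6 + 2*P (M(P) = -6 + (P + P) = -6 + 2*P)
r(k) = -24 (r(k) = -6*(-2)² = -6*4 = -24)
(0 + (-2*4 + (-24 - 1*(-31)))*(r(2) + M(-3)))*(-35) = (0 + (-2*4 + (-24 - 1*(-31)))*(-24 + (-6 + 2*(-3))))*(-35) = (0 + (-8 + (-24 + 31))*(-24 + (-6 - 6)))*(-35) = (0 + (-8 + 7)*(-24 - 12))*(-35) = (0 - 1*(-36))*(-35) = (0 + 36)*(-35) = 36*(-35) = -1260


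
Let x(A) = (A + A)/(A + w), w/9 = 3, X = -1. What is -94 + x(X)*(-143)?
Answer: -83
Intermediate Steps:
w = 27 (w = 9*3 = 27)
x(A) = 2*A/(27 + A) (x(A) = (A + A)/(A + 27) = (2*A)/(27 + A) = 2*A/(27 + A))
-94 + x(X)*(-143) = -94 + (2*(-1)/(27 - 1))*(-143) = -94 + (2*(-1)/26)*(-143) = -94 + (2*(-1)*(1/26))*(-143) = -94 - 1/13*(-143) = -94 + 11 = -83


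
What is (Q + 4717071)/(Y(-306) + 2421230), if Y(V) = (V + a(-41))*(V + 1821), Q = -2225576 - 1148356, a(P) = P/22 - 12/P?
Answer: 1211511378/1763644525 ≈ 0.68694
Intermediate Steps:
a(P) = -12/P + P/22 (a(P) = P*(1/22) - 12/P = P/22 - 12/P = -12/P + P/22)
Q = -3373932
Y(V) = (1821 + V)*(-1417/902 + V) (Y(V) = (V + (-12/(-41) + (1/22)*(-41)))*(V + 1821) = (V + (-12*(-1/41) - 41/22))*(1821 + V) = (V + (12/41 - 41/22))*(1821 + V) = (V - 1417/902)*(1821 + V) = (-1417/902 + V)*(1821 + V) = (1821 + V)*(-1417/902 + V))
(Q + 4717071)/(Y(-306) + 2421230) = (-3373932 + 4717071)/((-2580357/902 + (-306)² + (1641125/902)*(-306)) + 2421230) = 1343139/((-2580357/902 + 93636 - 251092125/451) + 2421230) = 1343139/(-420304935/902 + 2421230) = 1343139/(1763644525/902) = 1343139*(902/1763644525) = 1211511378/1763644525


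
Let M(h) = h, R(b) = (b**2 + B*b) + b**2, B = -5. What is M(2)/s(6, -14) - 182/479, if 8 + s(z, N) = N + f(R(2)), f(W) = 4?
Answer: -2117/4311 ≈ -0.49107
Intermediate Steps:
R(b) = -5*b + 2*b**2 (R(b) = (b**2 - 5*b) + b**2 = -5*b + 2*b**2)
s(z, N) = -4 + N (s(z, N) = -8 + (N + 4) = -8 + (4 + N) = -4 + N)
M(2)/s(6, -14) - 182/479 = 2/(-4 - 14) - 182/479 = 2/(-18) - 182*1/479 = 2*(-1/18) - 182/479 = -1/9 - 182/479 = -2117/4311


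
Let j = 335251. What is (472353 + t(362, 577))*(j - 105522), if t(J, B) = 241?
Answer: 108568547026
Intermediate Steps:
(472353 + t(362, 577))*(j - 105522) = (472353 + 241)*(335251 - 105522) = 472594*229729 = 108568547026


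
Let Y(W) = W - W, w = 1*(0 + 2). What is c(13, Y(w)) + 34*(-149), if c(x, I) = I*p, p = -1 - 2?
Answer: -5066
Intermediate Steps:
p = -3
w = 2 (w = 1*2 = 2)
Y(W) = 0
c(x, I) = -3*I (c(x, I) = I*(-3) = -3*I)
c(13, Y(w)) + 34*(-149) = -3*0 + 34*(-149) = 0 - 5066 = -5066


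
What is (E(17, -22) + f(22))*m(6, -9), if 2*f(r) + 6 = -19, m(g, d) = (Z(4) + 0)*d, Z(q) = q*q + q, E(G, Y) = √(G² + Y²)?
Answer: 2250 - 180*√773 ≈ -2754.5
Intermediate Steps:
Z(q) = q + q² (Z(q) = q² + q = q + q²)
m(g, d) = 20*d (m(g, d) = (4*(1 + 4) + 0)*d = (4*5 + 0)*d = (20 + 0)*d = 20*d)
f(r) = -25/2 (f(r) = -3 + (½)*(-19) = -3 - 19/2 = -25/2)
(E(17, -22) + f(22))*m(6, -9) = (√(17² + (-22)²) - 25/2)*(20*(-9)) = (√(289 + 484) - 25/2)*(-180) = (√773 - 25/2)*(-180) = (-25/2 + √773)*(-180) = 2250 - 180*√773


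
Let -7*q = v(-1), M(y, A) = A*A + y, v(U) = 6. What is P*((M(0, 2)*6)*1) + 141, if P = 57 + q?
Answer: 10419/7 ≈ 1488.4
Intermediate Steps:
M(y, A) = y + A**2 (M(y, A) = A**2 + y = y + A**2)
q = -6/7 (q = -1/7*6 = -6/7 ≈ -0.85714)
P = 393/7 (P = 57 - 6/7 = 393/7 ≈ 56.143)
P*((M(0, 2)*6)*1) + 141 = 393*(((0 + 2**2)*6)*1)/7 + 141 = 393*(((0 + 4)*6)*1)/7 + 141 = 393*((4*6)*1)/7 + 141 = 393*(24*1)/7 + 141 = (393/7)*24 + 141 = 9432/7 + 141 = 10419/7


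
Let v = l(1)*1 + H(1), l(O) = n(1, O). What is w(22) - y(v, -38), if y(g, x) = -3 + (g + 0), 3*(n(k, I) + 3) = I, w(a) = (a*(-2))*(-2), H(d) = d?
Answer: 278/3 ≈ 92.667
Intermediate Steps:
w(a) = 4*a (w(a) = -2*a*(-2) = 4*a)
n(k, I) = -3 + I/3
l(O) = -3 + O/3
v = -5/3 (v = (-3 + (⅓)*1)*1 + 1 = (-3 + ⅓)*1 + 1 = -8/3*1 + 1 = -8/3 + 1 = -5/3 ≈ -1.6667)
y(g, x) = -3 + g
w(22) - y(v, -38) = 4*22 - (-3 - 5/3) = 88 - 1*(-14/3) = 88 + 14/3 = 278/3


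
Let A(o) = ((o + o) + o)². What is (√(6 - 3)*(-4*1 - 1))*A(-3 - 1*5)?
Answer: -2880*√3 ≈ -4988.3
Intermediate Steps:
A(o) = 9*o² (A(o) = (2*o + o)² = (3*o)² = 9*o²)
(√(6 - 3)*(-4*1 - 1))*A(-3 - 1*5) = (√(6 - 3)*(-4*1 - 1))*(9*(-3 - 1*5)²) = (√3*(-4 - 1))*(9*(-3 - 5)²) = (√3*(-5))*(9*(-8)²) = (-5*√3)*(9*64) = -5*√3*576 = -2880*√3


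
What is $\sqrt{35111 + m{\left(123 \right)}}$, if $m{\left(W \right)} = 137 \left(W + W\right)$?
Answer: $\sqrt{68813} \approx 262.32$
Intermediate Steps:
$m{\left(W \right)} = 274 W$ ($m{\left(W \right)} = 137 \cdot 2 W = 274 W$)
$\sqrt{35111 + m{\left(123 \right)}} = \sqrt{35111 + 274 \cdot 123} = \sqrt{35111 + 33702} = \sqrt{68813}$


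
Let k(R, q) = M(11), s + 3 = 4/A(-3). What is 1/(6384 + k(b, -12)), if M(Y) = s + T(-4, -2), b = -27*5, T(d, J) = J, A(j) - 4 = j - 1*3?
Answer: 1/6377 ≈ 0.00015681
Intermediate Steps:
A(j) = 1 + j (A(j) = 4 + (j - 1*3) = 4 + (j - 3) = 4 + (-3 + j) = 1 + j)
s = -5 (s = -3 + 4/(1 - 3) = -3 + 4/(-2) = -3 + 4*(-1/2) = -3 - 2 = -5)
b = -135
M(Y) = -7 (M(Y) = -5 - 2 = -7)
k(R, q) = -7
1/(6384 + k(b, -12)) = 1/(6384 - 7) = 1/6377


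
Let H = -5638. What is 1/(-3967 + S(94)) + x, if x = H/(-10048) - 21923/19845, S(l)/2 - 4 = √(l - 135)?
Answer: -56659152602699/104180160601440 - 2*I*√41/15673845 ≈ -0.54386 - 8.1705e-7*I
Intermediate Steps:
S(l) = 8 + 2*√(-135 + l) (S(l) = 8 + 2*√(l - 135) = 8 + 2*√(-135 + l))
x = -54198097/99701280 (x = -5638/(-10048) - 21923/19845 = -5638*(-1/10048) - 21923*1/19845 = 2819/5024 - 21923/19845 = -54198097/99701280 ≈ -0.54360)
1/(-3967 + S(94)) + x = 1/(-3967 + (8 + 2*√(-135 + 94))) - 54198097/99701280 = 1/(-3967 + (8 + 2*√(-41))) - 54198097/99701280 = 1/(-3967 + (8 + 2*(I*√41))) - 54198097/99701280 = 1/(-3967 + (8 + 2*I*√41)) - 54198097/99701280 = 1/(-3959 + 2*I*√41) - 54198097/99701280 = -54198097/99701280 + 1/(-3959 + 2*I*√41)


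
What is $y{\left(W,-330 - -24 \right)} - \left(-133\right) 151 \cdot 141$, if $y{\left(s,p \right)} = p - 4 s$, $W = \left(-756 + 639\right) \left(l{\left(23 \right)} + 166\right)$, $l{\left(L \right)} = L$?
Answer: $2919849$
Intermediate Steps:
$W = -22113$ ($W = \left(-756 + 639\right) \left(23 + 166\right) = \left(-117\right) 189 = -22113$)
$y{\left(W,-330 - -24 \right)} - \left(-133\right) 151 \cdot 141 = \left(\left(-330 - -24\right) - -88452\right) - \left(-133\right) 151 \cdot 141 = \left(\left(-330 + 24\right) + 88452\right) - \left(-20083\right) 141 = \left(-306 + 88452\right) - -2831703 = 88146 + 2831703 = 2919849$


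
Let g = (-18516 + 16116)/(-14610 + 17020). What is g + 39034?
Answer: 9406954/241 ≈ 39033.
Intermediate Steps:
g = -240/241 (g = -2400/2410 = -2400*1/2410 = -240/241 ≈ -0.99585)
g + 39034 = -240/241 + 39034 = 9406954/241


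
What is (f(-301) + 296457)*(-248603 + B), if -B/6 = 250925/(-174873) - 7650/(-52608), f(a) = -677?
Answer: -4697574902692731115/63886936 ≈ -7.3530e+10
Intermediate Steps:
B = 1977147325/255547744 (B = -6*(250925/(-174873) - 7650/(-52608)) = -6*(250925*(-1/174873) - 7650*(-1/52608)) = -6*(-250925/174873 + 1275/8768) = -6*(-1977147325/1533286464) = 1977147325/255547744 ≈ 7.7369)
(f(-301) + 296457)*(-248603 + B) = (-677 + 296457)*(-248603 + 1977147325/255547744) = 295780*(-63527958654307/255547744) = -4697574902692731115/63886936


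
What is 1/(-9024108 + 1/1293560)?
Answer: -1293560/11673225144479 ≈ -1.1081e-7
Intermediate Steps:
1/(-9024108 + 1/1293560) = 1/(-11673225144479/1293560) = -1293560/11673225144479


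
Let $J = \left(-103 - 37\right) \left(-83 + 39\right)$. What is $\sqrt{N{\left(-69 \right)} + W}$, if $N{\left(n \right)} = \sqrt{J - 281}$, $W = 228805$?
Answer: $\sqrt{228805 + \sqrt{5879}} \approx 478.42$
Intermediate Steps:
$J = 6160$ ($J = \left(-140\right) \left(-44\right) = 6160$)
$N{\left(n \right)} = \sqrt{5879}$ ($N{\left(n \right)} = \sqrt{6160 - 281} = \sqrt{5879}$)
$\sqrt{N{\left(-69 \right)} + W} = \sqrt{\sqrt{5879} + 228805} = \sqrt{228805 + \sqrt{5879}}$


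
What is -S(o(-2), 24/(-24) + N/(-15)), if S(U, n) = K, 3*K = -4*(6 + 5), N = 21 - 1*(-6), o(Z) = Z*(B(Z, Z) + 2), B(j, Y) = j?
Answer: 44/3 ≈ 14.667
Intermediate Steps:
o(Z) = Z*(2 + Z) (o(Z) = Z*(Z + 2) = Z*(2 + Z))
N = 27 (N = 21 + 6 = 27)
K = -44/3 (K = (-4*(6 + 5))/3 = (-4*11)/3 = (⅓)*(-44) = -44/3 ≈ -14.667)
S(U, n) = -44/3
-S(o(-2), 24/(-24) + N/(-15)) = -1*(-44/3) = 44/3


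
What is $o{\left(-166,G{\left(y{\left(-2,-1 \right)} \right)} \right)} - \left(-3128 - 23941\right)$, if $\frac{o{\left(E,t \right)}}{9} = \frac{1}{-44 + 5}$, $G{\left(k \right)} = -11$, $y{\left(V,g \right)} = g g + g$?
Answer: $\frac{351894}{13} \approx 27069.0$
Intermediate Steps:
$y{\left(V,g \right)} = g + g^{2}$ ($y{\left(V,g \right)} = g^{2} + g = g + g^{2}$)
$o{\left(E,t \right)} = - \frac{3}{13}$ ($o{\left(E,t \right)} = \frac{9}{-44 + 5} = \frac{9}{-39} = 9 \left(- \frac{1}{39}\right) = - \frac{3}{13}$)
$o{\left(-166,G{\left(y{\left(-2,-1 \right)} \right)} \right)} - \left(-3128 - 23941\right) = - \frac{3}{13} - \left(-3128 - 23941\right) = - \frac{3}{13} - -27069 = - \frac{3}{13} + 27069 = \frac{351894}{13}$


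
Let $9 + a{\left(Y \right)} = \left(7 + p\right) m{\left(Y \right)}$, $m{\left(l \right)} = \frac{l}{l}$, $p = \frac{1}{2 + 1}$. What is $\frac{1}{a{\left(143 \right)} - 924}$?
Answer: $- \frac{3}{2777} \approx -0.0010803$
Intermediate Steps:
$p = \frac{1}{3} \approx 0.33333$
$m{\left(l \right)} = 1$
$a{\left(Y \right)} = - \frac{5}{3}$ ($a{\left(Y \right)} = -9 + \left(7 + \frac{1}{3}\right) 1 = -9 + \frac{22}{3} \cdot 1 = -9 + \frac{22}{3} = - \frac{5}{3}$)
$\frac{1}{a{\left(143 \right)} - 924} = \frac{1}{- \frac{5}{3} - 924} = \frac{1}{- \frac{2777}{3}} = - \frac{3}{2777}$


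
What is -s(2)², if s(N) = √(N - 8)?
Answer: 6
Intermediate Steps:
s(N) = √(-8 + N)
-s(2)² = -(√(-8 + 2))² = -(√(-6))² = -(I*√6)² = -1*(-6) = 6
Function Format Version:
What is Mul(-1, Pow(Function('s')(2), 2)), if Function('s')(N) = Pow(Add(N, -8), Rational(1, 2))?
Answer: 6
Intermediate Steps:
Function('s')(N) = Pow(Add(-8, N), Rational(1, 2))
Mul(-1, Pow(Function('s')(2), 2)) = Mul(-1, Pow(Pow(Add(-8, 2), Rational(1, 2)), 2)) = Mul(-1, Pow(Pow(-6, Rational(1, 2)), 2)) = Mul(-1, Pow(Mul(I, Pow(6, Rational(1, 2))), 2)) = Mul(-1, -6) = 6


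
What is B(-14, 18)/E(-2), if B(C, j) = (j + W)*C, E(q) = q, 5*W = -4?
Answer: 602/5 ≈ 120.40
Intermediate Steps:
W = -4/5 (W = (1/5)*(-4) = -4/5 ≈ -0.80000)
B(C, j) = C*(-4/5 + j) (B(C, j) = (j - 4/5)*C = (-4/5 + j)*C = C*(-4/5 + j))
B(-14, 18)/E(-2) = ((1/5)*(-14)*(-4 + 5*18))/(-2) = ((1/5)*(-14)*(-4 + 90))*(-1/2) = ((1/5)*(-14)*86)*(-1/2) = -1204/5*(-1/2) = 602/5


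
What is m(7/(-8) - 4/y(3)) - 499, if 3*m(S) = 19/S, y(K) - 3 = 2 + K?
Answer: -16619/33 ≈ -503.61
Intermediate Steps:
y(K) = 5 + K (y(K) = 3 + (2 + K) = 5 + K)
m(S) = 19/(3*S) (m(S) = (19/S)/3 = 19/(3*S))
m(7/(-8) - 4/y(3)) - 499 = 19/(3*(7/(-8) - 4/(5 + 3))) - 499 = 19/(3*(7*(-⅛) - 4/8)) - 499 = 19/(3*(-7/8 - 4*⅛)) - 499 = 19/(3*(-7/8 - ½)) - 499 = 19/(3*(-11/8)) - 499 = (19/3)*(-8/11) - 499 = -152/33 - 499 = -16619/33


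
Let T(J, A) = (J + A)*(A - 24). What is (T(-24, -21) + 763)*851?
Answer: 2372588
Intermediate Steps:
T(J, A) = (-24 + A)*(A + J) (T(J, A) = (A + J)*(-24 + A) = (-24 + A)*(A + J))
(T(-24, -21) + 763)*851 = (((-21)² - 24*(-21) - 24*(-24) - 21*(-24)) + 763)*851 = ((441 + 504 + 576 + 504) + 763)*851 = (2025 + 763)*851 = 2788*851 = 2372588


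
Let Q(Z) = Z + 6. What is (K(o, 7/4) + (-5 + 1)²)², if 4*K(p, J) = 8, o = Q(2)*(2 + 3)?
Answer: 324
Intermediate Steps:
Q(Z) = 6 + Z
o = 40 (o = (6 + 2)*(2 + 3) = 8*5 = 40)
K(p, J) = 2 (K(p, J) = (¼)*8 = 2)
(K(o, 7/4) + (-5 + 1)²)² = (2 + (-5 + 1)²)² = (2 + (-4)²)² = (2 + 16)² = 18² = 324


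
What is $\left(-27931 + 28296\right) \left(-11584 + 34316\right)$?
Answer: $8297180$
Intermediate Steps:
$\left(-27931 + 28296\right) \left(-11584 + 34316\right) = 365 \cdot 22732 = 8297180$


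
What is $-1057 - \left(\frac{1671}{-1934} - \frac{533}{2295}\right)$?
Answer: $- \frac{4686660443}{4438530} \approx -1055.9$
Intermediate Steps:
$-1057 - \left(\frac{1671}{-1934} - \frac{533}{2295}\right) = -1057 - \left(1671 \left(- \frac{1}{1934}\right) - \frac{533}{2295}\right) = -1057 - \left(- \frac{1671}{1934} - \frac{533}{2295}\right) = -1057 - - \frac{4865767}{4438530} = -1057 + \frac{4865767}{4438530} = - \frac{4686660443}{4438530}$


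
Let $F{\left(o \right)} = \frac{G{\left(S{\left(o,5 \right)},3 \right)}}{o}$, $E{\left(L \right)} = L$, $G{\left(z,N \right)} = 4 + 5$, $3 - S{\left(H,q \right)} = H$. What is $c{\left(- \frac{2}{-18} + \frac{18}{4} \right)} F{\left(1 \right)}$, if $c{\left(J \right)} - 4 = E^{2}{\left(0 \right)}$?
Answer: $36$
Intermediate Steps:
$S{\left(H,q \right)} = 3 - H$
$G{\left(z,N \right)} = 9$
$c{\left(J \right)} = 4$ ($c{\left(J \right)} = 4 + 0^{2} = 4 + 0 = 4$)
$F{\left(o \right)} = \frac{9}{o}$
$c{\left(- \frac{2}{-18} + \frac{18}{4} \right)} F{\left(1 \right)} = 4 \cdot \frac{9}{1} = 4 \cdot 9 \cdot 1 = 4 \cdot 9 = 36$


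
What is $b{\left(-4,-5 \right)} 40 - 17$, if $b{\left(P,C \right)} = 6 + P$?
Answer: $63$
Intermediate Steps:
$b{\left(-4,-5 \right)} 40 - 17 = \left(6 - 4\right) 40 - 17 = 2 \cdot 40 - 17 = 80 - 17 = 63$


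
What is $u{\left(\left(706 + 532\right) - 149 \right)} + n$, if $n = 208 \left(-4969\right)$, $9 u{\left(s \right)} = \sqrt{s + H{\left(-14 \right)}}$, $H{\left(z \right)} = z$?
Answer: $-1033552 + \frac{5 \sqrt{43}}{9} \approx -1.0335 \cdot 10^{6}$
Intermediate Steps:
$u{\left(s \right)} = \frac{\sqrt{-14 + s}}{9}$ ($u{\left(s \right)} = \frac{\sqrt{s - 14}}{9} = \frac{\sqrt{-14 + s}}{9}$)
$n = -1033552$
$u{\left(\left(706 + 532\right) - 149 \right)} + n = \frac{\sqrt{-14 + \left(\left(706 + 532\right) - 149\right)}}{9} - 1033552 = \frac{\sqrt{-14 + \left(1238 - 149\right)}}{9} - 1033552 = \frac{\sqrt{-14 + 1089}}{9} - 1033552 = \frac{\sqrt{1075}}{9} - 1033552 = \frac{5 \sqrt{43}}{9} - 1033552 = -1033552 + \frac{5 \sqrt{43}}{9}$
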